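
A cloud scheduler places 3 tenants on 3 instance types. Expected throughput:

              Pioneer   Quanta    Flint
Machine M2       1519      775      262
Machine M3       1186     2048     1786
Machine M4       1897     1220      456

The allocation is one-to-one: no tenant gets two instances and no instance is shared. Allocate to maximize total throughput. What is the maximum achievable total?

Maximum total: 4525 ops/s

Optimal: Pioneer→Machine M2 (1519 ops/s), Quanta→Machine M4 (1220 ops/s), Flint→Machine M3 (1786 ops/s) — total 1519+1220+1786 = 4525 ops/s.
Column-greedy (each instance in turn goes to its best remaining tenant) gives 4023 ops/s, worse by 502.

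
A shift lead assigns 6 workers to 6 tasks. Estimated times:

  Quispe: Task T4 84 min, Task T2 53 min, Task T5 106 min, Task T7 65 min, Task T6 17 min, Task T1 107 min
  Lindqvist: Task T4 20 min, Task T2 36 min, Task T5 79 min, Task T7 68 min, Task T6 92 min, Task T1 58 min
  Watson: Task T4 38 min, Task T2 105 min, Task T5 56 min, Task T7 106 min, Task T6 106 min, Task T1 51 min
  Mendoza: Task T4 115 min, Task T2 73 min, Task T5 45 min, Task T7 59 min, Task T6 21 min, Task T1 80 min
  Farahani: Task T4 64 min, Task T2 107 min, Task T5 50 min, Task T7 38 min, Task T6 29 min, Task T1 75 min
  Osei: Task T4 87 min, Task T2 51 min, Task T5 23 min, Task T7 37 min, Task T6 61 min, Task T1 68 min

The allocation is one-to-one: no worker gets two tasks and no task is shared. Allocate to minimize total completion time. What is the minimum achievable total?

This is a one-to-one assignment (minimum-cost bipartite matching).
Optimal: Quispe→Task T2 (53 min), Lindqvist→Task T4 (20 min), Watson→Task T1 (51 min), Mendoza→Task T6 (21 min), Farahani→Task T7 (38 min), Osei→Task T5 (23 min) — total 53+20+51+21+38+23 = 206 min.
Column-greedy (each task in turn goes to its cheapest remaining worker) gives 222 min, worse by 16.

Minimum total: 206 min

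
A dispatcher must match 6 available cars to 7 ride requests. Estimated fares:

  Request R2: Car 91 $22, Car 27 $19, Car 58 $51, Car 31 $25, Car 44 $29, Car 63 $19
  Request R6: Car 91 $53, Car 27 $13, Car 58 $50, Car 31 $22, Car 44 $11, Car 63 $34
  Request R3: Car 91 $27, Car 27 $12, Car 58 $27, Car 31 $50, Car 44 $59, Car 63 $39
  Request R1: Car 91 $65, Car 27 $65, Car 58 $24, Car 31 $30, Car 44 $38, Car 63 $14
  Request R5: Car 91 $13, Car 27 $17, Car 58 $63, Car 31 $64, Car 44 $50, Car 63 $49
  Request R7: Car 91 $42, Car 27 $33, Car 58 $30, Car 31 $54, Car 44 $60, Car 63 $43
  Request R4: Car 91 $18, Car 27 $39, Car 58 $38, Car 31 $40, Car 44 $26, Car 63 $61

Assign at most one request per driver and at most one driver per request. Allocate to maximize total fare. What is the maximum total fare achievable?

Maximum total: $355

This is a one-to-one assignment (maximum-weight bipartite matching).
Optimal: Car 91→Request R6 ($53), Car 27→Request R1 ($65), Car 58→Request R5 ($63), Car 31→Request R7 ($54), Car 44→Request R3 ($59), Car 63→Request R4 ($61) — total 53+65+63+54+59+61 = $355.
Row-greedy (each driver in turn takes its best remaining request) gives $314, worse by 41.
Checked against all permutations: $355 is optimal.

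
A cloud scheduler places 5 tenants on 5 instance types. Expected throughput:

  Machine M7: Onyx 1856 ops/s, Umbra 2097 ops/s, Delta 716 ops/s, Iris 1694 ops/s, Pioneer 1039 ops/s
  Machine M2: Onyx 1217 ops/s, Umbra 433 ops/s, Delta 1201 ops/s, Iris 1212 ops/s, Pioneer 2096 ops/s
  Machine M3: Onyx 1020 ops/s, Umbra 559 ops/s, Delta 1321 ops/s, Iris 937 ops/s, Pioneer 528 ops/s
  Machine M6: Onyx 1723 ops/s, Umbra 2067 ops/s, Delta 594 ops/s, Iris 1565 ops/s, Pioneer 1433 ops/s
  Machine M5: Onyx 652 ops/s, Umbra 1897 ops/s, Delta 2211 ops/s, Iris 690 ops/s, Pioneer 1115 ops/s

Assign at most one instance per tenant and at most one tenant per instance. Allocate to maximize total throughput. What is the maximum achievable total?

This is a one-to-one assignment (maximum-weight bipartite matching).
Optimal: Onyx→Machine M7 (1856 ops/s), Umbra→Machine M6 (2067 ops/s), Delta→Machine M5 (2211 ops/s), Iris→Machine M3 (937 ops/s), Pioneer→Machine M2 (2096 ops/s) — total 1856+2067+2211+937+2096 = 9167 ops/s.
Row-greedy (each tenant in turn takes its best remaining instance) gives 7874 ops/s, worse by 1293.
Next-best assignment: Onyx→Machine M3, Umbra→Machine M6, Delta→Machine M5, Iris→Machine M7, Pioneer→Machine M2 = 9088 ops/s.
Every other assignment is strictly worse.

Maximum total: 9167 ops/s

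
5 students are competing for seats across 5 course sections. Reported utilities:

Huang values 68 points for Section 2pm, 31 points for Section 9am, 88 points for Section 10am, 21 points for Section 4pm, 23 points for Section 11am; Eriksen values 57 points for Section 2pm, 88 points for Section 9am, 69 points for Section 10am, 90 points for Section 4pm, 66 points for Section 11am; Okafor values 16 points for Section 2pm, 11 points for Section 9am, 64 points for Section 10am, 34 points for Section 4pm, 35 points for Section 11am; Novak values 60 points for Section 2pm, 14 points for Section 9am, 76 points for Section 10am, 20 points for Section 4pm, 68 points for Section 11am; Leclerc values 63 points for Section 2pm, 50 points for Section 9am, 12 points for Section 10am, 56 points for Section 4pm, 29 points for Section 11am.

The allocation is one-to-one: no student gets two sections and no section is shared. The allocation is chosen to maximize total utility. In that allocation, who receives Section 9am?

This is the linear assignment problem.
Optimal: Huang→Section 2pm (68 points), Eriksen→Section 9am (88 points), Okafor→Section 10am (64 points), Novak→Section 11am (68 points), Leclerc→Section 4pm (56 points) — total 68+88+64+68+56 = 344 points.
Row-greedy (each student in turn takes its best remaining section) gives 323 points, worse by 21.
Eriksen's own top section is Section 4pm (90 points), but forcing Eriksen→Section 4pm and reassigning the rest optimally gives only 340 points — worse by 4.

Eriksen receives Section 9am.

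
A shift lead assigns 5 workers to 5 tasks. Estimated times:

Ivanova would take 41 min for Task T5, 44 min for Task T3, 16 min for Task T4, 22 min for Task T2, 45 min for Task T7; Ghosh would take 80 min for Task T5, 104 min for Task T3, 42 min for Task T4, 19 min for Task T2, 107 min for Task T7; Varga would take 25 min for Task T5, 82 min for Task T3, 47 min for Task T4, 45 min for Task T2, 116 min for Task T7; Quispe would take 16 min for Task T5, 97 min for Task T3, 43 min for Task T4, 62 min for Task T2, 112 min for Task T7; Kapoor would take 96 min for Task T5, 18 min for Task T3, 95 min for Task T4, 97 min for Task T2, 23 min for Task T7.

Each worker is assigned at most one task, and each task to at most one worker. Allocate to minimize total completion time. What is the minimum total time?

Min total: 145 min

Optimal: Ivanova→Task T7 (45 min), Ghosh→Task T2 (19 min), Varga→Task T4 (47 min), Quispe→Task T5 (16 min), Kapoor→Task T3 (18 min) — total 45+19+47+16+18 = 145 min.
Min-entry greedy (repeatedly take the single cheapest remaining cell) gives 185 min, worse by 40.
Next-best assignment: Ivanova→Task T3, Ghosh→Task T2, Varga→Task T4, Quispe→Task T5, Kapoor→Task T7 = 149 min.
Swapping Ghosh↔Varga (Ghosh→Task T4 42 min, Varga→Task T2 45 min) adds 21.
Checked against all permutations: 145 min is optimal.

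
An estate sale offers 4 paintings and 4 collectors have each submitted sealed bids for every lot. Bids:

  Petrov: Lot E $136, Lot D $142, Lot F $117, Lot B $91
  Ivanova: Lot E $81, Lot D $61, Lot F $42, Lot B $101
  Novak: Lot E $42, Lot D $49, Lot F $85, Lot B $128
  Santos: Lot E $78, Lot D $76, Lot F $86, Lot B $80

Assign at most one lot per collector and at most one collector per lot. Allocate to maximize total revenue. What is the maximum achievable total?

Maximum total: $437

Optimal: Petrov→Lot D ($142), Ivanova→Lot E ($81), Novak→Lot B ($128), Santos→Lot F ($86) — total 142+81+128+86 = $437.
Column-greedy (each lot in turn goes to its best remaining collector) gives $398, worse by 39.
Every other assignment is strictly worse.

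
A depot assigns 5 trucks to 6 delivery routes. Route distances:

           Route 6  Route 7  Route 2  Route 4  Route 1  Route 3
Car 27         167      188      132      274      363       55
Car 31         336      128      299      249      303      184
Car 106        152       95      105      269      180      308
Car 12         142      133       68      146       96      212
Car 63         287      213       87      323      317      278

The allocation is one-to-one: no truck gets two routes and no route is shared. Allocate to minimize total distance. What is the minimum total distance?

Minimum total: 518 km

This is the linear assignment problem.
Optimal: Car 27→Route 3 (55 km), Car 31→Route 7 (128 km), Car 106→Route 6 (152 km), Car 12→Route 1 (96 km), Car 63→Route 2 (87 km) — total 55+128+152+96+87 = 518 km.
Row-greedy (each truck in turn takes its cheapest remaining route) gives 671 km, worse by 153.
Swapping Car 63↔Car 12 (Car 63→Route 1 317 km, Car 12→Route 2 68 km) adds 202.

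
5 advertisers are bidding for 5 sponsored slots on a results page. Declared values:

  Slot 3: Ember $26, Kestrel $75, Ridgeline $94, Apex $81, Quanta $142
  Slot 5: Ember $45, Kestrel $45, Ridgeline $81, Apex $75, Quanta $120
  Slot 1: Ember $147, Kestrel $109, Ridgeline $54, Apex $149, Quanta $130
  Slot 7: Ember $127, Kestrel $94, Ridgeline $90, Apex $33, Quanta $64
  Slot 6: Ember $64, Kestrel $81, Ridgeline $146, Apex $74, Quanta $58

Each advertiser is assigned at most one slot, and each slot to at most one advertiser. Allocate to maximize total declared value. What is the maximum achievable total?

Optimal: Ember→Slot 7 ($127), Kestrel→Slot 3 ($75), Ridgeline→Slot 6 ($146), Apex→Slot 1 ($149), Quanta→Slot 5 ($120) — total 127+75+146+149+120 = $617.
Row-greedy (each advertiser in turn takes its best remaining slot) gives $588, worse by 29.
Next-best assignment: Ember→Slot 7, Kestrel→Slot 5, Ridgeline→Slot 6, Apex→Slot 1, Quanta→Slot 3 = $609.
No other one-to-one assignment exceeds $617.

Maximum total: $617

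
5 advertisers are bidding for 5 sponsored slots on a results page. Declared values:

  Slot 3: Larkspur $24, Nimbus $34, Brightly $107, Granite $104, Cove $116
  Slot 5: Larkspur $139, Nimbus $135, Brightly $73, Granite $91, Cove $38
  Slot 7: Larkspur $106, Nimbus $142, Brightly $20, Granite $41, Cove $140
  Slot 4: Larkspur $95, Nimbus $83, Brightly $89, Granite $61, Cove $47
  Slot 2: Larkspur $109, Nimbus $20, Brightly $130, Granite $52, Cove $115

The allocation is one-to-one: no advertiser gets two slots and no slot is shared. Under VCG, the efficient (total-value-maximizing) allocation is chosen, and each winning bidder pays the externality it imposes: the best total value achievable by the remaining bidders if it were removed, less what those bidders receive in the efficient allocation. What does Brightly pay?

Brightly pays $26.

Efficient allocation: Larkspur→Slot 4 ($95), Nimbus→Slot 5 ($135), Brightly→Slot 2 ($130), Granite→Slot 3 ($104), Cove→Slot 7 ($140); total welfare W = $604.
Brightly receives Slot 2 at value $130, so the others get W − 130 = $474.
Without Brightly: best allocation of the remaining 4 bidders over all 5 slots is Larkspur→Slot 5 ($139), Nimbus→Slot 7 ($142), Granite→Slot 3 ($104), Cove→Slot 2 ($115), total $500.
VCG payment = (others' best without Brightly) − (others' welfare with Brightly) = 500 − 474 = $26.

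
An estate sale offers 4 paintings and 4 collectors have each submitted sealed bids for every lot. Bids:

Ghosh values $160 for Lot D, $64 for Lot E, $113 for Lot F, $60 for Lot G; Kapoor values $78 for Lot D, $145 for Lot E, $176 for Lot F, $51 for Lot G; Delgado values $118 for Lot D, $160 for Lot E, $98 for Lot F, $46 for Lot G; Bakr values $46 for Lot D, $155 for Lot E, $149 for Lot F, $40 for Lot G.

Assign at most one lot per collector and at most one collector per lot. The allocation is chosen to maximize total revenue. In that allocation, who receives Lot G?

Delgado receives Lot G.

Optimal: Ghosh→Lot D ($160), Kapoor→Lot F ($176), Delgado→Lot G ($46), Bakr→Lot E ($155) — total 160+176+46+155 = $537.
Column-greedy (each lot in turn goes to its best remaining collector) gives $536, worse by 1.
Swapping Ghosh↔Delgado (Ghosh→Lot G $60, Delgado→Lot D $118) loses 28.
Delgado's own top lot is Lot E ($160), but forcing Delgado→Lot E and reassigning the rest optimally gives only $536 — worse by 1.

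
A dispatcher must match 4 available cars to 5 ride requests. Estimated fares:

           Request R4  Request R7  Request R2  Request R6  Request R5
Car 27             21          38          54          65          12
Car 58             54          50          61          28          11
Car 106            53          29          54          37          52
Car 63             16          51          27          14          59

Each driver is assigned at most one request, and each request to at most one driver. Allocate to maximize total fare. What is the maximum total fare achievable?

Optimal: Car 27→Request R6 ($65), Car 58→Request R2 ($61), Car 106→Request R4 ($53), Car 63→Request R5 ($59) — total 65+61+53+59 = $238.
Column-greedy (each request in turn goes to its best remaining driver) gives $196, worse by 42.

Max total: $238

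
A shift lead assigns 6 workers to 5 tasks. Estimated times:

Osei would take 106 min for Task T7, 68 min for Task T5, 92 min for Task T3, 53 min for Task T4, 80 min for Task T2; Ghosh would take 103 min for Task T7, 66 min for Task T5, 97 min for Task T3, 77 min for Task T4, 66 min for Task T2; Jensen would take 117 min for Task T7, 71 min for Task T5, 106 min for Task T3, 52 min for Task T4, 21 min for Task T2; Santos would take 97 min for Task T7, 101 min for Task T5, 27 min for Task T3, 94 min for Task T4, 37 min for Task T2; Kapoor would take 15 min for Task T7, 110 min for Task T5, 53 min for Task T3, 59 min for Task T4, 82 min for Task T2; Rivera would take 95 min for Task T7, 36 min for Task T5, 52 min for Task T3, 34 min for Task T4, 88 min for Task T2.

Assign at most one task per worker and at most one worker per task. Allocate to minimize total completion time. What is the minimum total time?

Treat this as an assignment problem: match each worker to one task.
Optimal: Kapoor→Task T7 (15 min), Rivera→Task T5 (36 min), Santos→Task T3 (27 min), Osei→Task T4 (53 min), Jensen→Task T2 (21 min) — total 15+36+27+53+21 = 152 min.
Row-greedy (each worker in turn takes its cheapest remaining task) gives 182 min, worse by 30.
Next-best assignment: Kapoor→Task T7, Ghosh→Task T5, Santos→Task T3, Rivera→Task T4, Jensen→Task T2 = 163 min.
Every other assignment is strictly worse.

Min total: 152 min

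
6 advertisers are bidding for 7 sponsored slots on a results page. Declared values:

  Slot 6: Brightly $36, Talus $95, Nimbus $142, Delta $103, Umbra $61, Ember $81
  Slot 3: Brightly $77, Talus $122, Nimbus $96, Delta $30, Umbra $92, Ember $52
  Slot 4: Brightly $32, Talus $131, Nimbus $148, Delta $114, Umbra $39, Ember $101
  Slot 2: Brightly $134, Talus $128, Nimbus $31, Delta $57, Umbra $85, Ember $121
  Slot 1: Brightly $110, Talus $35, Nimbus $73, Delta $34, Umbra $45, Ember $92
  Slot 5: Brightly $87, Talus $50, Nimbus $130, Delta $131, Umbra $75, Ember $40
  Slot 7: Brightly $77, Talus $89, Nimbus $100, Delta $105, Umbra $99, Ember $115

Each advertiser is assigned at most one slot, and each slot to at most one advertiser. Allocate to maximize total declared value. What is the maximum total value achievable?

This is the linear assignment problem.
Optimal: Brightly→Slot 2 ($134), Talus→Slot 4 ($131), Nimbus→Slot 6 ($142), Delta→Slot 5 ($131), Umbra→Slot 3 ($92), Ember→Slot 7 ($115) — total 134+131+142+131+92+115 = $745.
Row-greedy (each advertiser in turn takes its best remaining slot) gives $729, worse by 16.
Next-best assignment: Brightly→Slot 1, Talus→Slot 4, Nimbus→Slot 6, Delta→Slot 5, Umbra→Slot 7, Ember→Slot 2 = $734.
Swapping Brightly↔Ember (Brightly→Slot 7 $77, Ember→Slot 2 $121) loses 51.
No other one-to-one assignment exceeds $745.

Maximum total: $745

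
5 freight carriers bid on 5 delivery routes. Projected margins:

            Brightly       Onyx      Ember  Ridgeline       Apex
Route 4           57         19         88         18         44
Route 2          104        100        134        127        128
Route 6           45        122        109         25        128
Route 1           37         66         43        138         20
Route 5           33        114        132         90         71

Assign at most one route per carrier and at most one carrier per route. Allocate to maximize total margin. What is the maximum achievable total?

Optimal: Brightly→Route 4 ($57k), Onyx→Route 6 ($122k), Ember→Route 5 ($132k), Ridgeline→Route 1 ($138k), Apex→Route 2 ($128k) — total 57+122+132+138+128 = $577k.
Max-entry greedy (repeatedly take the single best remaining cell) gives $571k, worse by 6.
Checked against all permutations: $577k is optimal.

Max total: $577k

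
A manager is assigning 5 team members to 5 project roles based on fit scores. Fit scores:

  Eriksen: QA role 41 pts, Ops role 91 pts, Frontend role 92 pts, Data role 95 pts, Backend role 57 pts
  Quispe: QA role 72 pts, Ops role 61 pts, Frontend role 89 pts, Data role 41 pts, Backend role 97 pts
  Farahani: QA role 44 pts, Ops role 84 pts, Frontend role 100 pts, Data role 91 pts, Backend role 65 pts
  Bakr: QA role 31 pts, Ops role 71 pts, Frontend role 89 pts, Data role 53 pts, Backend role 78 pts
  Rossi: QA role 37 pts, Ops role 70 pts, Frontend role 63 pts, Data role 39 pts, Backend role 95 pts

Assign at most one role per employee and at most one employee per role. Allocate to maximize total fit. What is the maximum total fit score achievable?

Max total: 438 pts

This is a one-to-one assignment (maximum-weight bipartite matching).
Optimal: Eriksen→Ops role (91 pts), Quispe→QA role (72 pts), Farahani→Data role (91 pts), Bakr→Frontend role (89 pts), Rossi→Backend role (95 pts) — total 91+72+91+89+95 = 438 pts.
Column-greedy (each role in turn goes to its best remaining employee) gives 411 pts, worse by 27.
Next-best assignment: Eriksen→Data role, Quispe→QA role, Farahani→Ops role, Bakr→Frontend role, Rossi→Backend role = 435 pts.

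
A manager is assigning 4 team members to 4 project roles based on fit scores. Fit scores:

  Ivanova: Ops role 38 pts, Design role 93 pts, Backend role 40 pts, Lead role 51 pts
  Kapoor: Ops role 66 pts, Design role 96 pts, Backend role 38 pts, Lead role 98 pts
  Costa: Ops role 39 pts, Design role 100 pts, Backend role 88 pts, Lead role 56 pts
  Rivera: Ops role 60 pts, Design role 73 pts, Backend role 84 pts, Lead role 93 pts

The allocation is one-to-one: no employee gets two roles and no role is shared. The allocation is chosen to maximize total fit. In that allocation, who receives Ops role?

Kapoor receives Ops role.

Optimal: Ivanova→Design role (93 pts), Kapoor→Ops role (66 pts), Costa→Backend role (88 pts), Rivera→Lead role (93 pts) — total 93+66+88+93 = 340 pts.
Max-entry greedy (repeatedly take the single best remaining cell) gives 320 pts, worse by 20.
Next-best assignment: Ivanova→Design role, Kapoor→Lead role, Costa→Backend role, Rivera→Ops role = 339 pts.
Checked against all permutations: 340 pts is optimal.
Kapoor's own top role is Lead role (98 pts), but forcing Kapoor→Lead role and reassigning the rest optimally gives only 339 pts — worse by 1.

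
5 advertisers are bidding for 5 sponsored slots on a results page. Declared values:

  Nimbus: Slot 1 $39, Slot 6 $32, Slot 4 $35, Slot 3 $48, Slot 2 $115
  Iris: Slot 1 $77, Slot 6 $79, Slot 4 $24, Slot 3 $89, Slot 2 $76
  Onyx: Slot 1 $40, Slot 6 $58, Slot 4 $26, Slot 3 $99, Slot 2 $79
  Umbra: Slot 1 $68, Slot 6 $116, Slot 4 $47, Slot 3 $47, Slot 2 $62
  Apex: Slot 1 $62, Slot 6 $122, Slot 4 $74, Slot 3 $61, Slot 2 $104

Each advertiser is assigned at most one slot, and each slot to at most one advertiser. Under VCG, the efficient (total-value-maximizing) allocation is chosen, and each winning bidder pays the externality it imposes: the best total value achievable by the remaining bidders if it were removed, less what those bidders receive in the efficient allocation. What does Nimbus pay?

Efficient allocation: Nimbus→Slot 2 ($115), Iris→Slot 1 ($77), Onyx→Slot 3 ($99), Umbra→Slot 6 ($116), Apex→Slot 4 ($74); total welfare W = $481.
Nimbus receives Slot 2 at value $115, so the others get W − 115 = $366.
Without Nimbus: best allocation of the remaining 4 bidders over all 5 slots is Iris→Slot 1 ($77), Onyx→Slot 3 ($99), Umbra→Slot 6 ($116), Apex→Slot 2 ($104), total $396.
VCG payment = (others' best without Nimbus) − (others' welfare with Nimbus) = 396 − 366 = $30.

Nimbus pays $30.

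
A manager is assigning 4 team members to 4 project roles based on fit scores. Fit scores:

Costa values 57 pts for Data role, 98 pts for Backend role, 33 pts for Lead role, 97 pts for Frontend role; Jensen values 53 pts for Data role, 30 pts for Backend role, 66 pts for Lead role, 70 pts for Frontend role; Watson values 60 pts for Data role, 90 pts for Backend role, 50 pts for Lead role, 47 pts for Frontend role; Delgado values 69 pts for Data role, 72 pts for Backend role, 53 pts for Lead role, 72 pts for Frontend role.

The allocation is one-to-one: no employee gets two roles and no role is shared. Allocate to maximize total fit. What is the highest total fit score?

Optimal: Costa→Frontend role (97 pts), Jensen→Lead role (66 pts), Watson→Backend role (90 pts), Delgado→Data role (69 pts) — total 97+66+90+69 = 322 pts.
Row-greedy (each employee in turn takes its best remaining role) gives 281 pts, worse by 41.

Maximum total: 322 pts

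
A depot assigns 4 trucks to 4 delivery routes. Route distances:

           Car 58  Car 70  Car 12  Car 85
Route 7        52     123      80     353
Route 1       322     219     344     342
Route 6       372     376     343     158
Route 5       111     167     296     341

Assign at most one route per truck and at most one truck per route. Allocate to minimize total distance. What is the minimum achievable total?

Optimal: Car 58→Route 5 (111 km), Car 70→Route 1 (219 km), Car 12→Route 7 (80 km), Car 85→Route 6 (158 km) — total 111+219+80+158 = 568 km.
Swapping Car 85↔Car 70 (Car 85→Route 1 342 km, Car 70→Route 6 376 km) adds 341.

Minimum total: 568 km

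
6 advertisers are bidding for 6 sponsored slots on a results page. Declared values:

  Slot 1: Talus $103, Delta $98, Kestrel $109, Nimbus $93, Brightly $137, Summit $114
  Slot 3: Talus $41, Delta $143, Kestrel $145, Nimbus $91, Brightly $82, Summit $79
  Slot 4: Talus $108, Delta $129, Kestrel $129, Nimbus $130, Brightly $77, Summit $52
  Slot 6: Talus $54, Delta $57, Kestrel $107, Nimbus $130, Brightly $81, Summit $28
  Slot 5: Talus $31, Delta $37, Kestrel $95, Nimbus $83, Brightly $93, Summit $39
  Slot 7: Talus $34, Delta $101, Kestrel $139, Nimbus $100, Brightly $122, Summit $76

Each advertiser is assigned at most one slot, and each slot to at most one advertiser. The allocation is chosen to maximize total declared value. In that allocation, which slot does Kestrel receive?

This is the linear assignment problem.
Optimal: Talus→Slot 4 ($108), Delta→Slot 3 ($143), Kestrel→Slot 7 ($139), Nimbus→Slot 6 ($130), Brightly→Slot 5 ($93), Summit→Slot 1 ($114) — total 108+143+139+130+93+114 = $727.
Next-best assignment: Talus→Slot 4, Delta→Slot 3, Kestrel→Slot 5, Nimbus→Slot 6, Brightly→Slot 7, Summit→Slot 1 = $712.
Swapping Delta↔Summit (Delta→Slot 1 $98, Summit→Slot 3 $79) loses 80.
Kestrel's own top slot is Slot 3 ($145), but forcing Kestrel→Slot 3 and reassigning the rest optimally gives only $691 — worse by 36.

Kestrel receives Slot 7.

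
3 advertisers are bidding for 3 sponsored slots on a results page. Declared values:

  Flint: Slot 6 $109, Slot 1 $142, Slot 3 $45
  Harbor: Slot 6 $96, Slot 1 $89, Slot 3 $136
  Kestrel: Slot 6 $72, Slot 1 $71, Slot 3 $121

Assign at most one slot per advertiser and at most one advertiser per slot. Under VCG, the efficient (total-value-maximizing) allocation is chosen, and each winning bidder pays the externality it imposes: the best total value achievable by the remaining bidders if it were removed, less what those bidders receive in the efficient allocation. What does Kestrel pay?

Efficient allocation: Flint→Slot 1 ($142), Harbor→Slot 6 ($96), Kestrel→Slot 3 ($121); total welfare W = $359.
Kestrel receives Slot 3 at value $121, so the others get W − 121 = $238.
Without Kestrel: best allocation of the remaining 2 bidders over all 3 slots is Flint→Slot 1 ($142), Harbor→Slot 3 ($136), total $278.
VCG payment = (others' best without Kestrel) − (others' welfare with Kestrel) = 278 − 238 = $40.

Kestrel pays $40.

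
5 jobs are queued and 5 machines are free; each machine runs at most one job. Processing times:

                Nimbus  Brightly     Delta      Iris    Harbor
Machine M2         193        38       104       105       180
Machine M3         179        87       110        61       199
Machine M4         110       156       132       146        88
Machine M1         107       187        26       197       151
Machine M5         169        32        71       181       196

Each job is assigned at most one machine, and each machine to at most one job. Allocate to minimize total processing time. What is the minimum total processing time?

Minimum total: 365 min

Optimal: Nimbus→Machine M1 (107 min), Brightly→Machine M2 (38 min), Delta→Machine M5 (71 min), Iris→Machine M3 (61 min), Harbor→Machine M4 (88 min) — total 107+38+71+61+88 = 365 min.
Next-best assignment: Nimbus→Machine M5, Brightly→Machine M2, Delta→Machine M1, Iris→Machine M3, Harbor→Machine M4 = 382 min.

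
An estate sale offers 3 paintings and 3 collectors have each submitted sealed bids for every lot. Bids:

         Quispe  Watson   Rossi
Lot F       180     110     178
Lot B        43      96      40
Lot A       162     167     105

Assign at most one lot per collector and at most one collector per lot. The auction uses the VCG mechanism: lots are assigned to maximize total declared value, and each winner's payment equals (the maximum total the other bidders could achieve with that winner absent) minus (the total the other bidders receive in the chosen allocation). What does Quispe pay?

Quispe pays $71.

Efficient allocation: Quispe→Lot A ($162), Watson→Lot B ($96), Rossi→Lot F ($178); total welfare W = $436.
Quispe receives Lot A at value $162, so the others get W − 162 = $274.
Without Quispe: best allocation of the remaining 2 bidders over all 3 lots is Watson→Lot A ($167), Rossi→Lot F ($178), total $345.
VCG payment = (others' best without Quispe) − (others' welfare with Quispe) = 345 − 274 = $71.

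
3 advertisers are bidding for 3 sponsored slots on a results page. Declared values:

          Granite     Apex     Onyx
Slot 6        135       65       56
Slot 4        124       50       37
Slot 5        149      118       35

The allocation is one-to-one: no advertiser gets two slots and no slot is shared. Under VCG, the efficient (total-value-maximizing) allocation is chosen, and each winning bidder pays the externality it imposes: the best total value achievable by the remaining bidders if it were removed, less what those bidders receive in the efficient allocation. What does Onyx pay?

Efficient allocation: Granite→Slot 4 ($124), Apex→Slot 5 ($118), Onyx→Slot 6 ($56); total welfare W = $298.
Onyx receives Slot 6 at value $56, so the others get W − 56 = $242.
Without Onyx: best allocation of the remaining 2 bidders over all 3 slots is Granite→Slot 6 ($135), Apex→Slot 5 ($118), total $253.
VCG payment = (others' best without Onyx) − (others' welfare with Onyx) = 253 − 242 = $11.

Onyx pays $11.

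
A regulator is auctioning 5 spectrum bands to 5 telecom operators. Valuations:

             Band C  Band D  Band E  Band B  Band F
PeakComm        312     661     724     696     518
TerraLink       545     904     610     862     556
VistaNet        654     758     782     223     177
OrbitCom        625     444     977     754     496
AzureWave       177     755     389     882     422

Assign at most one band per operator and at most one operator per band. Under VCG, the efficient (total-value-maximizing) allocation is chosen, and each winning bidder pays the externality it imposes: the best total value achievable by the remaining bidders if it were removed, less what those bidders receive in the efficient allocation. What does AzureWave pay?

AzureWave pays $178M.

Efficient allocation: PeakComm→Band F ($518M), TerraLink→Band D ($904M), VistaNet→Band C ($654M), OrbitCom→Band E ($977M), AzureWave→Band B ($882M); total welfare W = $3935M.
AzureWave receives Band B at value $882M, so the others get W − 882 = $3053M.
Without AzureWave: best allocation of the remaining 4 bidders over all 5 bands is PeakComm→Band B ($696M), TerraLink→Band D ($904M), VistaNet→Band C ($654M), OrbitCom→Band E ($977M), total $3231M.
VCG payment = (others' best without AzureWave) − (others' welfare with AzureWave) = 3231 − 3053 = $178M.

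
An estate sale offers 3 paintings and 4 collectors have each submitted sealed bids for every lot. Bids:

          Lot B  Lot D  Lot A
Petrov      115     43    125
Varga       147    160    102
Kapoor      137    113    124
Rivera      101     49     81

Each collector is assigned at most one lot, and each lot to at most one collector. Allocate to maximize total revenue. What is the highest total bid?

This is a one-to-one assignment (maximum-weight bipartite matching).
Optimal: Kapoor→Lot B ($137), Varga→Lot D ($160), Petrov→Lot A ($125) — total 137+160+125 = $422.
Column-greedy (each lot in turn goes to its best remaining collector) gives $385, worse by 37.
Next-best assignment: Petrov→Lot B, Varga→Lot D, Kapoor→Lot A = $399.
No other one-to-one assignment exceeds $422.

Max total: $422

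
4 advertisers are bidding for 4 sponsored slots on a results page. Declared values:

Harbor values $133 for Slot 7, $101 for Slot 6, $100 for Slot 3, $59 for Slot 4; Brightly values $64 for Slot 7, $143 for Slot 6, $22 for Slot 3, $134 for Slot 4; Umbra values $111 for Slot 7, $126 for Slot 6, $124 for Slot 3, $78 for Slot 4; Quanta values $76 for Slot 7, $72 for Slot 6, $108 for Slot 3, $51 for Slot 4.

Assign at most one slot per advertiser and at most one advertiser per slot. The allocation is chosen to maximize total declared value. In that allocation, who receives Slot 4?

Optimal: Harbor→Slot 7 ($133), Brightly→Slot 4 ($134), Umbra→Slot 6 ($126), Quanta→Slot 3 ($108) — total 133+134+126+108 = $501.
Every other assignment is strictly worse.
Brightly's own top slot is Slot 6 ($143), but forcing Brightly→Slot 6 and reassigning the rest optimally gives only $462 — worse by 39.

Brightly receives Slot 4.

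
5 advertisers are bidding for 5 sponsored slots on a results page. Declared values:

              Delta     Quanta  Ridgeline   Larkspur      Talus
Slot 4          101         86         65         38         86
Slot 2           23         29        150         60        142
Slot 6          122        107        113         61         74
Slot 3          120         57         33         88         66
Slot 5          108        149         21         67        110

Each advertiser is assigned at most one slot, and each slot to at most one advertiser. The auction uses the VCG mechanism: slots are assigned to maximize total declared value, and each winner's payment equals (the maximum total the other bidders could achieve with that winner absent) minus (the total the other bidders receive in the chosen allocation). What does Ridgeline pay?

Efficient allocation: Delta→Slot 6 ($122), Quanta→Slot 5 ($149), Ridgeline→Slot 2 ($150), Larkspur→Slot 3 ($88), Talus→Slot 4 ($86); total welfare W = $595.
Ridgeline receives Slot 2 at value $150, so the others get W − 150 = $445.
Without Ridgeline: best allocation of the remaining 4 bidders over all 5 slots is Delta→Slot 6 ($122), Quanta→Slot 5 ($149), Larkspur→Slot 3 ($88), Talus→Slot 2 ($142), total $501.
VCG payment = (others' best without Ridgeline) − (others' welfare with Ridgeline) = 501 − 445 = $56.

Ridgeline pays $56.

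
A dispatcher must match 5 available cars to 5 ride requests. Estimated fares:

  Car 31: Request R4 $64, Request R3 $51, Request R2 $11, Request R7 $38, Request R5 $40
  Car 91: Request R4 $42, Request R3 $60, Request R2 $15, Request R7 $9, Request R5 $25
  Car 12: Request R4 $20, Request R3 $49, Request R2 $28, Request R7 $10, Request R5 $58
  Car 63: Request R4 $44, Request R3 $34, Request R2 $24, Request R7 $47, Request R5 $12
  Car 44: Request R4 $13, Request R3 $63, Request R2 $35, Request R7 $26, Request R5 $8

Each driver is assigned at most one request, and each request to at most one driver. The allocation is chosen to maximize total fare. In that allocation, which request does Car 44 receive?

Car 44 receives Request R2.

Optimal: Car 31→Request R4 ($64), Car 91→Request R3 ($60), Car 12→Request R5 ($58), Car 63→Request R7 ($47), Car 44→Request R2 ($35) — total 64+60+58+47+35 = $264.
Column-greedy (each request in turn goes to its best remaining driver) gives $227, worse by 37.
Next-best assignment: Car 31→Request R4, Car 91→Request R2, Car 12→Request R5, Car 63→Request R7, Car 44→Request R3 = $247.
Car 44's own top request is Request R3 ($63), but forcing Car 44→Request R3 and reassigning the rest optimally gives only $247 — worse by 17.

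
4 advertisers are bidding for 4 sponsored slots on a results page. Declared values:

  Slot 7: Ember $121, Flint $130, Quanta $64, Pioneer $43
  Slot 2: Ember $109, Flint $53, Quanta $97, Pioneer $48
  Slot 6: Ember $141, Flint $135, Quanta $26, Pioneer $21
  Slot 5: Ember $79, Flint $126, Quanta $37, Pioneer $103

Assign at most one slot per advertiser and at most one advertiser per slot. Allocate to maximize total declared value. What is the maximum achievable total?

Maximum total: $471

This is the linear assignment problem.
Optimal: Ember→Slot 6 ($141), Flint→Slot 7 ($130), Quanta→Slot 2 ($97), Pioneer→Slot 5 ($103) — total 141+130+97+103 = $471.
Column-greedy (each slot in turn goes to its best remaining advertiser) gives $368, worse by 103.
Every other assignment is strictly worse.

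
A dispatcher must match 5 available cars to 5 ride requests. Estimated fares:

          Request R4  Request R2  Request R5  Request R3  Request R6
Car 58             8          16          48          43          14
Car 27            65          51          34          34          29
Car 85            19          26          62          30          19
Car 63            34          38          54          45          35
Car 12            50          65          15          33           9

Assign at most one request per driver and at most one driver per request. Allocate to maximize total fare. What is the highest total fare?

Max total: $270

Optimal: Car 58→Request R3 ($43), Car 27→Request R4 ($65), Car 85→Request R5 ($62), Car 63→Request R6 ($35), Car 12→Request R2 ($65) — total 43+65+62+35+65 = $270.
Max-entry greedy (repeatedly take the single best remaining cell) gives $251, worse by 19.
Every other assignment is strictly worse.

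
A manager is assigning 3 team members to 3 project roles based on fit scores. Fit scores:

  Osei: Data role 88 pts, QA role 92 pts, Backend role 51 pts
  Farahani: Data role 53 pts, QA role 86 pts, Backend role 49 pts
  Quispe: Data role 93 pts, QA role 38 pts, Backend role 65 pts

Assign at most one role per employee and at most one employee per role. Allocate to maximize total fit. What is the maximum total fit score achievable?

Treat this as an assignment problem: match each employee to one role.
Optimal: Osei→Data role (88 pts), Farahani→QA role (86 pts), Quispe→Backend role (65 pts) — total 88+86+65 = 239 pts.
Max-entry greedy (repeatedly take the single best remaining cell) gives 234 pts, worse by 5.
Next-best assignment: Osei→QA role, Farahani→Backend role, Quispe→Data role = 234 pts.
Swapping Osei↔Farahani (Osei→QA role 92 pts, Farahani→Data role 53 pts) loses 29.
Checked against all permutations: 239 pts is optimal.

Maximum total: 239 pts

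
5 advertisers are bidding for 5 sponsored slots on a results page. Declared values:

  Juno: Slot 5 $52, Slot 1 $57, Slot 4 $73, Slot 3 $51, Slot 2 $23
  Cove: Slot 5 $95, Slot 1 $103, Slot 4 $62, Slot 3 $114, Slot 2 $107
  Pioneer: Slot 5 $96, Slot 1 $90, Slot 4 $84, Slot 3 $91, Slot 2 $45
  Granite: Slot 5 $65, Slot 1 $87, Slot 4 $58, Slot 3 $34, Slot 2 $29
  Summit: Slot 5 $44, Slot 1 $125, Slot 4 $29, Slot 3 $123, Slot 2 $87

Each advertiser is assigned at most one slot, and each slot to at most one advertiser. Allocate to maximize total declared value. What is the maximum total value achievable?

Max total: $486

This is the linear assignment problem.
Optimal: Juno→Slot 4 ($73), Cove→Slot 2 ($107), Pioneer→Slot 5 ($96), Granite→Slot 1 ($87), Summit→Slot 3 ($123) — total 73+107+96+87+123 = $486.
Column-greedy (each slot in turn goes to its best remaining advertiser) gives $437, worse by 49.
Next-best assignment: Juno→Slot 4, Cove→Slot 2, Pioneer→Slot 3, Granite→Slot 5, Summit→Slot 1 = $461.
Checked against all permutations: $486 is optimal.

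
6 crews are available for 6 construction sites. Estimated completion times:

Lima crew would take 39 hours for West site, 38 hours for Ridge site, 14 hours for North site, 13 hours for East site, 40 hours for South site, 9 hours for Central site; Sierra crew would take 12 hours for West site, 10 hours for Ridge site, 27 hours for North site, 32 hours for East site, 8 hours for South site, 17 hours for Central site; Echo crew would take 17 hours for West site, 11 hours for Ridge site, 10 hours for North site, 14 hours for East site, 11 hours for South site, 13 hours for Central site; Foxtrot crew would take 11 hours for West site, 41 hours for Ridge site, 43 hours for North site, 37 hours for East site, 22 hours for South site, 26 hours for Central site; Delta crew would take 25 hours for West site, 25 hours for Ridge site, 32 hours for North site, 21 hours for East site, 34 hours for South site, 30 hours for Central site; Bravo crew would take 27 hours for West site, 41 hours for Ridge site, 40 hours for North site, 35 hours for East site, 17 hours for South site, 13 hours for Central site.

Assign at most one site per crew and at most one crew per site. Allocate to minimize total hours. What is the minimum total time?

Minimum total: 78 hours

This is the linear assignment problem.
Optimal: Lima crew→North site (14 hours), Sierra crew→South site (8 hours), Echo crew→Ridge site (11 hours), Foxtrot crew→West site (11 hours), Delta crew→East site (21 hours), Bravo crew→Central site (13 hours) — total 14+8+11+11+21+13 = 78 hours.
Column-greedy (each site in turn goes to its cheapest remaining crew) gives 91 hours, worse by 13.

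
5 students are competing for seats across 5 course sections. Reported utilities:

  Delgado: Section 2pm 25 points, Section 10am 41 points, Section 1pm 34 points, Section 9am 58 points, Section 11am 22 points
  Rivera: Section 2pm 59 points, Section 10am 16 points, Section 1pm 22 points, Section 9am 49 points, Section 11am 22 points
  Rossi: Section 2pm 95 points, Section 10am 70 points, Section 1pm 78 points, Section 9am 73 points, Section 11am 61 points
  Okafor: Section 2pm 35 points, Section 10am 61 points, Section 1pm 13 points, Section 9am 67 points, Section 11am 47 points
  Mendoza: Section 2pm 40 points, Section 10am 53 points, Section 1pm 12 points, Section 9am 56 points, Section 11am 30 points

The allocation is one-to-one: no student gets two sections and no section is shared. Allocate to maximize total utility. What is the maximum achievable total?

This is a one-to-one assignment (maximum-weight bipartite matching).
Optimal: Delgado→Section 9am (58 points), Rivera→Section 2pm (59 points), Rossi→Section 1pm (78 points), Okafor→Section 11am (47 points), Mendoza→Section 10am (53 points) — total 58+59+78+47+53 = 295 points.
Column-greedy (each section in turn goes to its best remaining student) gives 268 points, worse by 27.
Next-best assignment: Delgado→Section 9am, Rivera→Section 2pm, Rossi→Section 1pm, Okafor→Section 10am, Mendoza→Section 11am = 286 points.
No other one-to-one assignment exceeds 295 points.

Maximum total: 295 points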